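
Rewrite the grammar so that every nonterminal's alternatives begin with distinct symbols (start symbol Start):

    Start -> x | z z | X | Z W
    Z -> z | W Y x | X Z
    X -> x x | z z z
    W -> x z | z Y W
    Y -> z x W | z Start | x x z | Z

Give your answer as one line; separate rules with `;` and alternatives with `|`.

Y has alternatives sharing prefix 'z': factor to Y → z Y1 with Y1 → x W | Start.

Start -> x | z z | X | Z W; Z -> z | W Y x | X Z; X -> x x | z z z; W -> x z | z Y W; Y -> x x z | Z | z Y1; Y1 -> x W | Start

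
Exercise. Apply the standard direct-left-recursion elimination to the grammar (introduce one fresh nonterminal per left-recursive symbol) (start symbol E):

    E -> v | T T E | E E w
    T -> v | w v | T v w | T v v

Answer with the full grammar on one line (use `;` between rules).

E -> v E' | T T E E'; T -> v T' | w v T'; E' -> E w E' | eps; T' -> v w T' | v v T' | eps

E, T are directly left-recursive.
For E: α = {E w}, β = {v, T T E}. Rewrite as E → β E' and E' → α E' | ε.
For T: α = {v w, v v}, β = {v, w v}. Rewrite as T → β T' and T' → α T' | ε.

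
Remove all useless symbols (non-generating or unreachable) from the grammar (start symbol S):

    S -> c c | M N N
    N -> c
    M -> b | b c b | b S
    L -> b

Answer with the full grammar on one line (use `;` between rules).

S -> c c | M N N; N -> c; M -> b | b c b | b S

Generating nonterminals: {L, M, N, S}.
Reachable from S after that: {M, N, S}.
Removed useless symbols: {L} and every production mentioning them.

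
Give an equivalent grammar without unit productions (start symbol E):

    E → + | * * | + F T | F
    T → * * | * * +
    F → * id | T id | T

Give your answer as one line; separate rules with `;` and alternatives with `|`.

Unit pairs: E ⇒* {F, T}; F ⇒* {T}.
Replace each nonterminal's rules with the union of the non-unit rules of every nonterminal it unit-derives.

E → + | * * | + F T | * id | T id | * * +; T → * * | * * +; F → * id | T id | * * | * * +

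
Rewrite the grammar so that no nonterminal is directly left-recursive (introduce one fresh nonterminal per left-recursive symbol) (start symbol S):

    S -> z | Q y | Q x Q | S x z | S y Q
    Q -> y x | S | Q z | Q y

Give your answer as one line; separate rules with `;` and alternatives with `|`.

Directly left-recursive nonterminals: S, Q.
For S: α = {x z, y Q}, β = {z, Q y, Q x Q}. Rewrite as S → β S' and S' → α S' | ε.
For Q: α = {z, y}, β = {y x, S}. Rewrite as Q → β Q' and Q' → α Q' | ε.

S -> z S' | Q y S' | Q x Q S'; Q -> y x Q' | S Q'; S' -> x z S' | y Q S' | ε; Q' -> z Q' | y Q' | ε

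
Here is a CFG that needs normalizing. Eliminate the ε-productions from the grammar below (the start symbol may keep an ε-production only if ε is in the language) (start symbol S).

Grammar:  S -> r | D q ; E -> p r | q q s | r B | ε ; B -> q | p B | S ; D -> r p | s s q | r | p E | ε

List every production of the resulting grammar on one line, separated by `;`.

The nullable symbols are {D, E}.
ε ∉ L(G), so no ε-production is kept.
Expand every rule over subsets of its nullable positions: S → D q gives D q | q. D → p E gives p E | p.

S -> r | D q | q; E -> p r | q q s | r B; B -> q | p B | S; D -> r p | s s q | r | p E | p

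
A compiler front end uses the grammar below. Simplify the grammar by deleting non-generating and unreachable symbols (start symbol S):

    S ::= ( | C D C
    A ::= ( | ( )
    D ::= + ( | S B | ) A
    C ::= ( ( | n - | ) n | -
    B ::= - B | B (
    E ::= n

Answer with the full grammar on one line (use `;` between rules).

S ::= ( | C D C; A ::= ( | ( ); D ::= + ( | ) A; C ::= ( ( | n - | ) n | -

Generating nonterminals: {A, C, D, E, S}.
Reachable from S after that: {A, C, D, S}.
Removed useless symbols: {B, E} and every production mentioning them.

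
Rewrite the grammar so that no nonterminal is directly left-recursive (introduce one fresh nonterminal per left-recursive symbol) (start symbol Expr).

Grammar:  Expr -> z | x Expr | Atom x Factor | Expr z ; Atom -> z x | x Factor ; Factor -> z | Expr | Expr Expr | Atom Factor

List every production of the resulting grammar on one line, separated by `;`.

Left recursion appears on Expr.
For Expr: α = {z}, β = {z, x Expr, Atom x Factor}. Rewrite as Expr → β Expr1 and Expr1 → α Expr1 | ε.

Expr -> z Expr1 | x Expr Expr1 | Atom x Factor Expr1; Atom -> z x | x Factor; Factor -> z | Expr | Expr Expr | Atom Factor; Expr1 -> z Expr1 | ε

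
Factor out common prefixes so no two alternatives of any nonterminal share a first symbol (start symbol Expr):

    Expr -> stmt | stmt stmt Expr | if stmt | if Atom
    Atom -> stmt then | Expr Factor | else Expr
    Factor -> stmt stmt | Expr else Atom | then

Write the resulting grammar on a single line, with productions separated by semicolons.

Expr -> stmt Expr1 | if Expr2; Atom -> stmt then | Expr Factor | else Expr; Factor -> stmt stmt | Expr else Atom | then; Expr1 -> ε | stmt Expr; Expr2 -> stmt | Atom

Expr has alternatives sharing prefix 'stmt': factor to Expr → stmt Expr1 with Expr1 → ε | stmt Expr.
Expr has alternatives sharing prefix 'if': factor to Expr → if Expr2 with Expr2 → stmt | Atom.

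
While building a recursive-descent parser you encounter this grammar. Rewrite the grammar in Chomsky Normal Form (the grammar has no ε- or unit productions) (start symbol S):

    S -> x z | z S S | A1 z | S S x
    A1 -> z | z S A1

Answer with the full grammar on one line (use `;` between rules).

S -> X1 X2 | X2 Y1 | A1 X2 | S Y2; A1 -> z | X2 Y3; X1 -> x; X2 -> z; Y1 -> S S; Y2 -> S X1; Y3 -> S A1

Introduce a nonterminal for each terminal appearing in a rule of length ≥ 2: X1 → x, X2 → z.
Binarize each right-hand side of length ≥ 3 by chaining fresh nonterminals (Y1, Y2, …): affected rules were S → X2 S S; S → S S X1; A1 → X2 S A1.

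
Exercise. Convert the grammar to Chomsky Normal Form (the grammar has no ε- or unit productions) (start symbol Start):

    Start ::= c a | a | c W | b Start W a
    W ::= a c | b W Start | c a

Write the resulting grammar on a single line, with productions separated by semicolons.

Introduce a nonterminal for each terminal appearing in a rule of length ≥ 2: X1 → c, X2 → a, X3 → b.
Binarize each right-hand side of length ≥ 3 by chaining fresh nonterminals (Y1, Y2, …): affected rules were Start → X3 Start W X2; W → X3 W Start.

Start ::= X1 X2 | a | X1 W | X3 Y1; W ::= X2 X1 | X3 Y3 | X1 X2; X1 ::= c; X2 ::= a; X3 ::= b; Y1 ::= Start Y2; Y2 ::= W X2; Y3 ::= W Start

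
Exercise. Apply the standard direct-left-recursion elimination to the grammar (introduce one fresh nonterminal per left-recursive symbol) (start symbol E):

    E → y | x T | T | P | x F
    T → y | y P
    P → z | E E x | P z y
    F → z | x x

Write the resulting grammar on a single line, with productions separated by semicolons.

P is directly left-recursive.
For P: α = {z y}, β = {z, E E x}. Rewrite as P → β P' and P' → α P' | ε.

E → y | x T | T | P | x F; T → y | y P; P → z P' | E E x P'; F → z | x x; P' → z y P' | eps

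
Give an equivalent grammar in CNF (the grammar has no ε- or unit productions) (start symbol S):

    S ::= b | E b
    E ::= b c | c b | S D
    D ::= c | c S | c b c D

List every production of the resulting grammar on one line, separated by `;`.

S ::= b | E X1; E ::= X1 X2 | X2 X1 | S D; D ::= c | X2 S | X2 Y1; X1 ::= b; X2 ::= c; Y1 ::= X1 Y2; Y2 ::= X2 D

Introduce a nonterminal for each terminal appearing in a rule of length ≥ 2: X1 → b, X2 → c.
Binarize each right-hand side of length ≥ 3 by chaining fresh nonterminals (Y1, Y2, …): affected rules were D → X2 X1 X2 D.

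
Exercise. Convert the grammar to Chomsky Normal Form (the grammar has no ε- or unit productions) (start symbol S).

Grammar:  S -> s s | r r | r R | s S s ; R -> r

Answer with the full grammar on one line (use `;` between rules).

Introduce a nonterminal for each terminal appearing in a rule of length ≥ 2: X1 → s, X2 → r.
Binarize each right-hand side of length ≥ 3 by chaining fresh nonterminals (Y1, Y2, …): affected rules were S → X1 S X1.

S -> X1 X1 | X2 X2 | X2 R | X1 Y1; R -> r; X1 -> s; X2 -> r; Y1 -> S X1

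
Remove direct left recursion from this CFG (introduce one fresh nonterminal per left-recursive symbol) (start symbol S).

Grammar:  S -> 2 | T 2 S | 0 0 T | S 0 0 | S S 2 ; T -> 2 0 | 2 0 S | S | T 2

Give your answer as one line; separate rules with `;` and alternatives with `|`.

Left recursion appears on S, T.
For S: α = {0 0, S 2}, β = {2, T 2 S, 0 0 T}. Rewrite as S → β S' and S' → α S' | ε.
For T: α = {2}, β = {2 0, 2 0 S, S}. Rewrite as T → β T' and T' → α T' | ε.

S -> 2 S' | T 2 S S' | 0 0 T S'; T -> 2 0 T' | 2 0 S T' | S T'; S' -> 0 0 S' | S 2 S' | epsilon; T' -> 2 T' | epsilon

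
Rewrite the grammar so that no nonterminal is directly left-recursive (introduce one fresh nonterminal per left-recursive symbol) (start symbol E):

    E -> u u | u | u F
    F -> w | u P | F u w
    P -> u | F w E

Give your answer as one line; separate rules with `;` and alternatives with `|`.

F is directly left-recursive.
For F: α = {u w}, β = {w, u P}. Rewrite as F → β F' and F' → α F' | ε.

E -> u u | u | u F; F -> w F' | u P F'; P -> u | F w E; F' -> u w F' | eps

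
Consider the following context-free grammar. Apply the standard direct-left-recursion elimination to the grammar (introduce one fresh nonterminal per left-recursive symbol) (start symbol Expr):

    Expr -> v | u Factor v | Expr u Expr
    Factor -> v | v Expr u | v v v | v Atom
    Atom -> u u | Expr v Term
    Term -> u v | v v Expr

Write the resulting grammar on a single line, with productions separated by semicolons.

Expr is directly left-recursive.
For Expr: α = {u Expr}, β = {v, u Factor v}. Rewrite as Expr → β Expr1 and Expr1 → α Expr1 | ε.

Expr -> v Expr1 | u Factor v Expr1; Factor -> v | v Expr u | v v v | v Atom; Atom -> u u | Expr v Term; Term -> u v | v v Expr; Expr1 -> u Expr Expr1 | ε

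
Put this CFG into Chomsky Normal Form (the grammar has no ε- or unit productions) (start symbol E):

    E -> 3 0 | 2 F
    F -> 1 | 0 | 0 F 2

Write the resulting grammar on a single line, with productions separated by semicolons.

Introduce a nonterminal for each terminal appearing in a rule of length ≥ 2: X1 → 3, X2 → 0, X3 → 2.
Binarize each right-hand side of length ≥ 3 by chaining fresh nonterminals (Y1, Y2, …): affected rules were F → X2 F X3.

E -> X1 X2 | X3 F; F -> 1 | 0 | X2 Y1; X1 -> 3; X2 -> 0; X3 -> 2; Y1 -> F X3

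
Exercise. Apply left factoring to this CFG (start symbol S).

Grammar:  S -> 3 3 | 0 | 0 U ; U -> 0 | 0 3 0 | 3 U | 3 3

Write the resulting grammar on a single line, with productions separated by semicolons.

S -> 3 3 | 0 S'; U -> 0 U' | 3 U''; S' -> eps | U; U' -> eps | 3 0; U'' -> U | 3

S has alternatives sharing prefix '0': factor to S → 0 S' with S' → ε | U.
U has alternatives sharing prefix '0': factor to U → 0 U' with U' → ε | 3 0.
U has alternatives sharing prefix '3': factor to U → 3 U'' with U'' → U | 3.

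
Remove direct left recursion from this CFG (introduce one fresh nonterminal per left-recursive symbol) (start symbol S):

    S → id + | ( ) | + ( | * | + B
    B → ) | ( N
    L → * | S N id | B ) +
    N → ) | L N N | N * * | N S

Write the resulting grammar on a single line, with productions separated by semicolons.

Left recursion appears on N.
For N: α = {* *, S}, β = {), L N N}. Rewrite as N → β N' and N' → α N' | ε.

S → id + | ( ) | + ( | * | + B; B → ) | ( N; L → * | S N id | B ) +; N → ) N' | L N N N'; N' → * * N' | S N' | ε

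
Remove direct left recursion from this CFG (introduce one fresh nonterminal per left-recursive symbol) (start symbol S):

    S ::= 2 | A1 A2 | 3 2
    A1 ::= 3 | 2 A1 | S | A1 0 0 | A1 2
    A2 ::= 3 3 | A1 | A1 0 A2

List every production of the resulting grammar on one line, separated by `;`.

Left recursion appears on A1.
For A1: α = {0 0, 2}, β = {3, 2 A1, S}. Rewrite as A1 → β A1' and A1' → α A1' | ε.

S ::= 2 | A1 A2 | 3 2; A1 ::= 3 A1' | 2 A1 A1' | S A1'; A2 ::= 3 3 | A1 | A1 0 A2; A1' ::= 0 0 A1' | 2 A1' | ε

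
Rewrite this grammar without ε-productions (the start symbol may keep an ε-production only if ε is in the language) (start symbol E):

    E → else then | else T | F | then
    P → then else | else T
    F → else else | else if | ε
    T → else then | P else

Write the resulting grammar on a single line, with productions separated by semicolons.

Nullable nonterminals: {E, F}.
ε ∈ L(G) since E is nullable, so keep E → ε.

E → else then | else T | F | then | ε; P → then else | else T; F → else else | else if; T → else then | P else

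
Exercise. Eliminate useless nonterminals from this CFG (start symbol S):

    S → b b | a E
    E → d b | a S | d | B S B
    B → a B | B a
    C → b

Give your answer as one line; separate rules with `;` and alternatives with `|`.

S → b b | a E; E → d b | a S | d

Generating nonterminals: {C, E, S}.
Reachable from S after that: {E, S}.
Removed useless symbols: {B, C} and every production mentioning them.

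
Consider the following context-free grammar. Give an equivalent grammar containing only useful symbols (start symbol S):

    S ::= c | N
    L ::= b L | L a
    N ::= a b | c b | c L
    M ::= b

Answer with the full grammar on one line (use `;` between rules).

Generating nonterminals: {M, N, S}.
Reachable from S after that: {N, S}.
Removed useless symbols: {L, M} and every production mentioning them.

S ::= c | N; N ::= a b | c b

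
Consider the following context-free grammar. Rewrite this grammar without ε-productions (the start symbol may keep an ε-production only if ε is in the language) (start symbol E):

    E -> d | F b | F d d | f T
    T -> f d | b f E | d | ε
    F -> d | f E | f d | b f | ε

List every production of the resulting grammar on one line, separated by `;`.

Nullable nonterminals: {F, T}.
ε ∉ L(G), so no ε-production is kept.
Expand every rule over subsets of its nullable positions: E → F b gives F b | b. E → F d d gives F d d | d d. E → f T gives f T | f.

E -> d | F b | b | F d d | d d | f T | f; T -> f d | b f E | d; F -> d | f E | f d | b f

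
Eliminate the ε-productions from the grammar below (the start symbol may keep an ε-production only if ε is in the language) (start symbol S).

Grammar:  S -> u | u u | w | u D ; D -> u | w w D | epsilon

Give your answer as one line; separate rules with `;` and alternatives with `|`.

Nullable nonterminals: {D}.
ε ∉ L(G), so no ε-production is kept.
Expand every rule over subsets of its nullable positions: D → w w D gives w w D | w w.

S -> u | u u | w | u D; D -> u | w w D | w w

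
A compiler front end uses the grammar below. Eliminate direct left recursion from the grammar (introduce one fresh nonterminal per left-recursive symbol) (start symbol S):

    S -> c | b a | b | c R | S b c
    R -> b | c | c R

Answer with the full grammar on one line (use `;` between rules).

S -> c S' | b a S' | b S' | c R S'; R -> b | c | c R; S' -> b c S' | ε

S is directly left-recursive.
For S: α = {b c}, β = {c, b a, b, c R}. Rewrite as S → β S' and S' → α S' | ε.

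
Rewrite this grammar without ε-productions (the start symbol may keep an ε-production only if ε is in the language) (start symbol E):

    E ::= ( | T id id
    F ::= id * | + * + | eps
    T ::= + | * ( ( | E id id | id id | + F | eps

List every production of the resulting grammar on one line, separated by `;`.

E ::= ( | T id id | id id; F ::= id * | + * +; T ::= + | * ( ( | E id id | id id | + F

Nullable set = {F, T}.
ε ∉ L(G), so no ε-production is kept.
For each production, add variants omitting each subset of nullable occurrences: E → T id id gives T id id | id id.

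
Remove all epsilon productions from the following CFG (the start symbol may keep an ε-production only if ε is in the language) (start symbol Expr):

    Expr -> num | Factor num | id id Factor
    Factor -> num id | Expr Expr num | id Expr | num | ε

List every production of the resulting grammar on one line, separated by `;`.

Nullable set = {Factor}.
ε ∉ L(G), so no ε-production is kept.
For each production, add variants omitting each subset of nullable occurrences: Expr → id id Factor gives id id Factor | id id.

Expr -> num | Factor num | id id Factor | id id; Factor -> num id | Expr Expr num | id Expr | num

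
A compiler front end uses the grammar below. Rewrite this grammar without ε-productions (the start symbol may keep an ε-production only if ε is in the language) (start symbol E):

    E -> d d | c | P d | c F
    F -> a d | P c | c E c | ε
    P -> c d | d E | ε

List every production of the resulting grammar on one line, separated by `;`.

E -> d d | c | P d | d | c F; F -> a d | P c | c | c E c; P -> c d | d E

Nullable nonterminals: {F, P}.
ε ∉ L(G), so no ε-production is kept.
Expand every rule over subsets of its nullable positions: E → P d gives P d | d. F → P c gives P c | c.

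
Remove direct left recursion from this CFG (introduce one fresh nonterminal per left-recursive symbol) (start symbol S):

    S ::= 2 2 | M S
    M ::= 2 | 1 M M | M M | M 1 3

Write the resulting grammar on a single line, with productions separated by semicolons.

M is directly left-recursive.
For M: α = {M, 1 3}, β = {2, 1 M M}. Rewrite as M → β M' and M' → α M' | ε.

S ::= 2 2 | M S; M ::= 2 M' | 1 M M M'; M' ::= M M' | 1 3 M' | ε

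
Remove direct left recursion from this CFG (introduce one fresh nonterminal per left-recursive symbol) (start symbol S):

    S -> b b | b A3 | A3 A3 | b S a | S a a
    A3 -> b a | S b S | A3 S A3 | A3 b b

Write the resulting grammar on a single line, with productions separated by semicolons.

S -> b b S' | b A3 S' | A3 A3 S' | b S a S'; A3 -> b a A3' | S b S A3'; S' -> a a S' | ε; A3' -> S A3 A3' | b b A3' | ε

Directly left-recursive nonterminals: S, A3.
For S: α = {a a}, β = {b b, b A3, A3 A3, b S a}. Rewrite as S → β S' and S' → α S' | ε.
For A3: α = {S A3, b b}, β = {b a, S b S}. Rewrite as A3 → β A3' and A3' → α A3' | ε.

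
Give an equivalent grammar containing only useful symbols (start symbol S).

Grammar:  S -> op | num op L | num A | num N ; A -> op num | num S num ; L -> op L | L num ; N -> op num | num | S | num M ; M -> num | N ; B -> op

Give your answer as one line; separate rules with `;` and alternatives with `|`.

Generating nonterminals: {A, B, M, N, S}.
Reachable from S after that: {A, M, N, S}.
Removed useless symbols: {B, L} and every production mentioning them.

S -> op | num A | num N; A -> op num | num S num; N -> op num | num | S | num M; M -> num | N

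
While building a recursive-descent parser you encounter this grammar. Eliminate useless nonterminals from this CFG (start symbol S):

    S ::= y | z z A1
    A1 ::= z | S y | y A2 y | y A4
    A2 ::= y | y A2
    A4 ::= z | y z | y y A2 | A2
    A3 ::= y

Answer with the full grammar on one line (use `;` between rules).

Generating nonterminals: {A1, A2, A3, A4, S}.
Reachable from S after that: {A1, A2, A4, S}.
Removed useless symbols: {A3} and every production mentioning them.

S ::= y | z z A1; A1 ::= z | S y | y A2 y | y A4; A2 ::= y | y A2; A4 ::= z | y z | y y A2 | A2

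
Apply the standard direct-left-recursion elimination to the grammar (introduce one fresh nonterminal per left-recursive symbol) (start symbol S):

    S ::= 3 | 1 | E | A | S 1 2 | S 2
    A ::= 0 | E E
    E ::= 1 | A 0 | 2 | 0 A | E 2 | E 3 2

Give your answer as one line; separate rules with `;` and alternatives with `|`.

S ::= 3 S' | 1 S' | E S' | A S'; A ::= 0 | E E; E ::= 1 E' | A 0 E' | 2 E' | 0 A E'; S' ::= 1 2 S' | 2 S' | ε; E' ::= 2 E' | 3 2 E' | ε

Directly left-recursive nonterminals: S, E.
For S: α = {1 2, 2}, β = {3, 1, E, A}. Rewrite as S → β S' and S' → α S' | ε.
For E: α = {2, 3 2}, β = {1, A 0, 2, 0 A}. Rewrite as E → β E' and E' → α E' | ε.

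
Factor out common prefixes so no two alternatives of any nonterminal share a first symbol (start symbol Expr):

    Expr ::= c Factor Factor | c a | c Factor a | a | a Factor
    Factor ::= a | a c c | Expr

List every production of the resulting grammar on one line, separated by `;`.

Expr has alternatives sharing prefix 'c': factor to Expr → c Expr1 with Expr1 → Factor Factor | a | Factor a.
Expr has alternatives sharing prefix 'a': factor to Expr → a Expr2 with Expr2 → ε | Factor.
Factor has alternatives sharing prefix 'a': factor to Factor → a Factor1 with Factor1 → ε | c c.
Expr1 has alternatives sharing prefix 'Factor': factor to Expr1 → Factor Expr11 with Expr11 → Factor | a.

Expr ::= c Expr1 | a Expr2; Factor ::= Expr | a Factor1; Expr1 ::= a | Factor Expr11; Expr2 ::= ε | Factor; Factor1 ::= ε | c c; Expr11 ::= Factor | a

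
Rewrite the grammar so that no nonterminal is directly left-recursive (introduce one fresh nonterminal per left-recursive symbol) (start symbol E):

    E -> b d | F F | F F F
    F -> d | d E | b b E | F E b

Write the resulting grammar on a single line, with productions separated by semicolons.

Directly left-recursive nonterminal: F.
For F: α = {E b}, β = {d, d E, b b E}. Rewrite as F → β F' and F' → α F' | ε.

E -> b d | F F | F F F; F -> d F' | d E F' | b b E F'; F' -> E b F' | ε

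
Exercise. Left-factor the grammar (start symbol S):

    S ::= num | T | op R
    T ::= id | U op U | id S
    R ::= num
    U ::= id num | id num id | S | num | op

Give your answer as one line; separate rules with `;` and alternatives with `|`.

T has alternatives sharing prefix 'id': factor to T → id T' with T' → ε | S.
U has alternatives sharing prefix 'id num': factor to U → id num U' with U' → ε | id.

S ::= num | T | op R; T ::= U op U | id T'; R ::= num; U ::= S | num | op | id num U'; T' ::= ε | S; U' ::= ε | id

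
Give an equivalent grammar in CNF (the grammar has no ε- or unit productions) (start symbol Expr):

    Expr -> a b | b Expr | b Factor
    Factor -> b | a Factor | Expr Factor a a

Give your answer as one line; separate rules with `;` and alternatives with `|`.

Expr -> X1 X2 | X2 Expr | X2 Factor; Factor -> b | X1 Factor | Expr Y1; X1 -> a; X2 -> b; Y1 -> Factor Y2; Y2 -> X1 X1

Introduce a nonterminal for each terminal appearing in a rule of length ≥ 2: X1 → a, X2 → b.
Binarize each right-hand side of length ≥ 3 by chaining fresh nonterminals (Y1, Y2, …): affected rules were Factor → Expr Factor X1 X1.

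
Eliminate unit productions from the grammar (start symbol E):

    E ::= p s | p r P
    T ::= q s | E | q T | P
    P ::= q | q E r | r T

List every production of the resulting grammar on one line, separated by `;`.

E ::= p s | p r P; T ::= p s | p r P | q | q E r | r T | q s | q T; P ::= q | q E r | r T

Unit pairs: T ⇒* {E, P}.
Replace each nonterminal's rules with the union of the non-unit rules of every nonterminal it unit-derives.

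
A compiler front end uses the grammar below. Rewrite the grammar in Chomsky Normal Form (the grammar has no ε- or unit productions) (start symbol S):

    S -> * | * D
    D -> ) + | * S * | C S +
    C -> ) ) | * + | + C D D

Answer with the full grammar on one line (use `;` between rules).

Introduce a nonterminal for each terminal appearing in a rule of length ≥ 2: X1 → *, X2 → ), X3 → +.
Binarize each right-hand side of length ≥ 3 by chaining fresh nonterminals (Y1, Y2, …): affected rules were D → X1 S X1; D → C S X3; C → X3 C D D.

S -> * | X1 D; D -> X2 X3 | X1 Y1 | C Y2; C -> X2 X2 | X1 X3 | X3 Y3; X1 -> *; X2 -> ); X3 -> +; Y1 -> S X1; Y2 -> S X3; Y3 -> C Y4; Y4 -> D D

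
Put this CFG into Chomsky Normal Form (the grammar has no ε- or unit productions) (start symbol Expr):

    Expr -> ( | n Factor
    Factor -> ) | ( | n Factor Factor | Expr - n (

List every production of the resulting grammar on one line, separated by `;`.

Expr -> ( | X1 Factor; Factor -> ) | ( | X1 Y1 | Expr Y2; X1 -> n; X2 -> -; X3 -> (; Y1 -> Factor Factor; Y2 -> X2 Y3; Y3 -> X1 X3

Introduce a nonterminal for each terminal appearing in a rule of length ≥ 2: X1 → n, X2 → -, X3 → (.
Binarize each right-hand side of length ≥ 3 by chaining fresh nonterminals (Y1, Y2, …): affected rules were Factor → X1 Factor Factor; Factor → Expr X2 X1 X3.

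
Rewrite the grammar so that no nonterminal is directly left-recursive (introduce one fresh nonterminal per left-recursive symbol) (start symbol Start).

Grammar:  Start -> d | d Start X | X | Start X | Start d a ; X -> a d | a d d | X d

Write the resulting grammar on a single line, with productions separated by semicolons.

Start -> d Start1 | d Start X Start1 | X Start1; X -> a d X1 | a d d X1; Start1 -> X Start1 | d a Start1 | epsilon; X1 -> d X1 | epsilon

Directly left-recursive nonterminals: Start, X.
For Start: α = {X, d a}, β = {d, d Start X, X}. Rewrite as Start → β Start1 and Start1 → α Start1 | ε.
For X: α = {d}, β = {a d, a d d}. Rewrite as X → β X1 and X1 → α X1 | ε.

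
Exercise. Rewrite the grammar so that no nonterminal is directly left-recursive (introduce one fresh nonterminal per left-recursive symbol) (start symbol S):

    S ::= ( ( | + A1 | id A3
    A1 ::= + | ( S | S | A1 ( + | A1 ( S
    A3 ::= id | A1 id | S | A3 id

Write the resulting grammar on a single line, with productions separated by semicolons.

S ::= ( ( | + A1 | id A3; A1 ::= + A1' | ( S A1' | S A1'; A3 ::= id A3' | A1 id A3' | S A3'; A1' ::= ( + A1' | ( S A1' | epsilon; A3' ::= id A3' | epsilon

Left recursion appears on A1, A3.
For A1: α = {( +, ( S}, β = {+, ( S, S}. Rewrite as A1 → β A1' and A1' → α A1' | ε.
For A3: α = {id}, β = {id, A1 id, S}. Rewrite as A3 → β A3' and A3' → α A3' | ε.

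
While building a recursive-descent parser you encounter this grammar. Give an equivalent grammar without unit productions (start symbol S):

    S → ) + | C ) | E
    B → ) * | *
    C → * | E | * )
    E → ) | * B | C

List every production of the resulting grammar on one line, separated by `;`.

Unit pairs: C ⇒* {E}; E ⇒* {C}; S ⇒* {C, E}.
Replace each nonterminal's rules with the union of the non-unit rules of every nonterminal it unit-derives.

S → ) | * B | * | * ) | ) + | C ); B → ) * | *; C → ) | * B | * | * ); E → ) | * B | * | * )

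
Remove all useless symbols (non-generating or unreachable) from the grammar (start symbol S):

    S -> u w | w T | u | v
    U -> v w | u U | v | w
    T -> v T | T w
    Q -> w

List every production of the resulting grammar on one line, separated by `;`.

S -> u w | u | v

Generating nonterminals: {Q, S, U}.
Reachable from S after that: {S}.
Removed useless symbols: {Q, T, U} and every production mentioning them.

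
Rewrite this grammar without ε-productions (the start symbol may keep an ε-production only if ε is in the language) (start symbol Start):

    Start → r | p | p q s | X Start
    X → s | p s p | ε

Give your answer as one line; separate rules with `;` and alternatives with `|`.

Nullable set = {X}.
ε ∉ L(G), so no ε-production is kept.

Start → r | p | p q s | X Start; X → s | p s p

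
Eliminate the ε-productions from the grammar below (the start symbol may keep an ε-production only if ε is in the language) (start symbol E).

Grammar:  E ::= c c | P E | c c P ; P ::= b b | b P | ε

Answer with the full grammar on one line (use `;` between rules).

Nullable set = {P}.
ε ∉ L(G), so no ε-production is kept.
Add the nullable-subset variants: P → b P gives b P | b.

E ::= c c | P E | c c P; P ::= b b | b P | b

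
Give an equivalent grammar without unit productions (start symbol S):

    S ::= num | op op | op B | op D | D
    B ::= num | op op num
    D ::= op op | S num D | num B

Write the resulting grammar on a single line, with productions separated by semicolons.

S ::= op op | S num D | num B | num | op B | op D; B ::= num | op op num; D ::= op op | S num D | num B

Unit pairs: S ⇒* {D}.
For each unit pair (A, B), copy every non-unit production of B to A, then drop all unit productions.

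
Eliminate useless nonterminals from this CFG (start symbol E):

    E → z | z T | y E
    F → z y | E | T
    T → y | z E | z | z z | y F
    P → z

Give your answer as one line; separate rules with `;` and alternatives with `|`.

Generating nonterminals: {E, F, P, T}.
Reachable from E after that: {E, F, T}.
Removed useless symbols: {P} and every production mentioning them.

E → z | z T | y E; F → z y | E | T; T → y | z E | z | z z | y F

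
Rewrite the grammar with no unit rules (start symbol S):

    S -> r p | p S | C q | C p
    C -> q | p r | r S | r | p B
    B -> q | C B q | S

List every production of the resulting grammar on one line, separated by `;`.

S -> r p | p S | C q | C p; C -> q | p r | r S | r | p B; B -> q | C B q | r p | p S | C q | C p

Unit pairs: B ⇒* {S}.
Replace each nonterminal's rules with the union of the non-unit rules of every nonterminal it unit-derives.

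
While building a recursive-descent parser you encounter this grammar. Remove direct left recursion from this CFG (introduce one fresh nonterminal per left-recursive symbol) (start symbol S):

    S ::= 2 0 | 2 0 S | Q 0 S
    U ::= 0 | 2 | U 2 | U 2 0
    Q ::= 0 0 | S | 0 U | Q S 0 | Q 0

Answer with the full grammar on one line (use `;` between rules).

U, Q are directly left-recursive.
For U: α = {2, 2 0}, β = {0, 2}. Rewrite as U → β U' and U' → α U' | ε.
For Q: α = {S 0, 0}, β = {0 0, S, 0 U}. Rewrite as Q → β Q' and Q' → α Q' | ε.

S ::= 2 0 | 2 0 S | Q 0 S; U ::= 0 U' | 2 U'; Q ::= 0 0 Q' | S Q' | 0 U Q'; U' ::= 2 U' | 2 0 U' | ε; Q' ::= S 0 Q' | 0 Q' | ε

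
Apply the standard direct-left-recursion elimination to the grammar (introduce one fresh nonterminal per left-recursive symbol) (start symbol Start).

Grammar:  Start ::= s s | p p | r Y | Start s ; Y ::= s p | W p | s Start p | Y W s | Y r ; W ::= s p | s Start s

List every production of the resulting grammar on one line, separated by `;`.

Start ::= s s Start1 | p p Start1 | r Y Start1; Y ::= s p Y1 | W p Y1 | s Start p Y1; W ::= s p | s Start s; Start1 ::= s Start1 | eps; Y1 ::= W s Y1 | r Y1 | eps

Start, Y are directly left-recursive.
For Start: α = {s}, β = {s s, p p, r Y}. Rewrite as Start → β Start1 and Start1 → α Start1 | ε.
For Y: α = {W s, r}, β = {s p, W p, s Start p}. Rewrite as Y → β Y1 and Y1 → α Y1 | ε.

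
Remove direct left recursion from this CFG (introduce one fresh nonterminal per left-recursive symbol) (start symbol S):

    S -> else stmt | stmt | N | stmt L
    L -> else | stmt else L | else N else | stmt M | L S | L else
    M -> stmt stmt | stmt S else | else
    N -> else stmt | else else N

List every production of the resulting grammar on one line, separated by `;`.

S -> else stmt | stmt | N | stmt L; L -> else L' | stmt else L L' | else N else L' | stmt M L'; M -> stmt stmt | stmt S else | else; N -> else stmt | else else N; L' -> S L' | else L' | ε

Left recursion appears on L.
For L: α = {S, else}, β = {else, stmt else L, else N else, stmt M}. Rewrite as L → β L' and L' → α L' | ε.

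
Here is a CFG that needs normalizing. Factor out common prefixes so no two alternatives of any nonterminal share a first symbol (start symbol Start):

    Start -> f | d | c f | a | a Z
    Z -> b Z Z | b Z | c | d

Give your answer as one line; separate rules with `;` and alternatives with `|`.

Start has alternatives sharing prefix 'a': factor to Start → a Start1 with Start1 → ε | Z.
Z has alternatives sharing prefix 'b Z': factor to Z → b Z Z1 with Z1 → Z | ε.

Start -> f | d | c f | a Start1; Z -> c | d | b Z Z1; Start1 -> eps | Z; Z1 -> Z | eps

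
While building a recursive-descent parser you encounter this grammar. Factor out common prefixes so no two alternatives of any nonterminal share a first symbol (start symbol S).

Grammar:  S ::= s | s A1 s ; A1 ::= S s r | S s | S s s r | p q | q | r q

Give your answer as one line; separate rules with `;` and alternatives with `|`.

S ::= s S'; A1 ::= p q | q | r q | S s A1'; S' ::= ε | A1 s; A1' ::= r | ε | s r

S has alternatives sharing prefix 's': factor to S → s S' with S' → ε | A1 s.
A1 has alternatives sharing prefix 'S s': factor to A1 → S s A1' with A1' → r | ε | s r.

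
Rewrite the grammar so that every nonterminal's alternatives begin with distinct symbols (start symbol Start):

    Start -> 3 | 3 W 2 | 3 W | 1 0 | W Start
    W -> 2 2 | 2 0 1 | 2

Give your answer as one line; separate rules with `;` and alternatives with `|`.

Start -> 1 0 | W Start | 3 Start1; W -> 2 W1; Start1 -> eps | W Start11; W1 -> 2 | 0 1 | eps; Start11 -> 2 | eps

Start has alternatives sharing prefix '3': factor to Start → 3 Start1 with Start1 → ε | W 2 | W.
W has alternatives sharing prefix '2': factor to W → 2 W1 with W1 → 2 | 0 1 | ε.
Start1 has alternatives sharing prefix 'W': factor to Start1 → W Start11 with Start11 → 2 | ε.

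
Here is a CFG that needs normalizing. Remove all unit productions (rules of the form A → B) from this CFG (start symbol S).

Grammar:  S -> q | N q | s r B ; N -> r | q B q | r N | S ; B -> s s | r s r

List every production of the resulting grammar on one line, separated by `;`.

S -> q | N q | s r B; N -> q | N q | s r B | r | q B q | r N; B -> s s | r s r

Unit pairs: N ⇒* {S}.
For every A with A ⇒* B via unit rules, add B's non-unit alternatives to A; then delete every rule of the form X → Y.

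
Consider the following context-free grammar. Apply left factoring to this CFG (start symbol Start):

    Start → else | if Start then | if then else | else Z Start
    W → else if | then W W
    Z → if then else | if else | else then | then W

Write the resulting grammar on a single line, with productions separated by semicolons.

Start has alternatives sharing prefix 'else': factor to Start → else Start1 with Start1 → ε | Z Start.
Start has alternatives sharing prefix 'if': factor to Start → if Start2 with Start2 → Start then | then else.
Z has alternatives sharing prefix 'if': factor to Z → if Z1 with Z1 → then else | else.

Start → else Start1 | if Start2; W → else if | then W W; Z → else then | then W | if Z1; Start1 → eps | Z Start; Start2 → Start then | then else; Z1 → then else | else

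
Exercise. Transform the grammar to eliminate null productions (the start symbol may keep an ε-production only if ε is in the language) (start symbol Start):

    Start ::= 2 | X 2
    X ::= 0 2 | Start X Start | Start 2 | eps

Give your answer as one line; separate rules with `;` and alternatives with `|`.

The nullable symbols are {X}.
ε ∉ L(G), so no ε-production is kept.
For each production, add variants omitting each subset of nullable occurrences: X → Start X Start gives Start X Start | Start Start.

Start ::= 2 | X 2; X ::= 0 2 | Start X Start | Start Start | Start 2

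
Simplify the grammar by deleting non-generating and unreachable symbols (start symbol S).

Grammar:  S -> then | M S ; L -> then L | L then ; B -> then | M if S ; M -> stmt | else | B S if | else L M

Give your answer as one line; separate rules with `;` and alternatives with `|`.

S -> then | M S; B -> then | M if S; M -> stmt | else | B S if

Generating nonterminals: {B, M, S}.
Reachable from S after that: {B, M, S}.
Removed useless symbols: {L} and every production mentioning them.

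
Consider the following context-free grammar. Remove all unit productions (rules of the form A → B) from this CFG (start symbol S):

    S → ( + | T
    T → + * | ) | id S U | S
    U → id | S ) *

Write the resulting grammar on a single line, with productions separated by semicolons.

S → ( + | + * | ) | id S U; T → ( + | + * | ) | id S U; U → id | S ) *

Unit pairs: S ⇒* {T}; T ⇒* {S}.
For each unit pair (A, B), copy every non-unit production of B to A, then drop all unit productions.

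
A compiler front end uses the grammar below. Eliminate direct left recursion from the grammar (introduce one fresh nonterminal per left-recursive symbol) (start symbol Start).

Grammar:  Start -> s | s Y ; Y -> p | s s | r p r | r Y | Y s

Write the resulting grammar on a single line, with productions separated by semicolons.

Start -> s | s Y; Y -> p Y1 | s s Y1 | r p r Y1 | r Y Y1; Y1 -> s Y1 | eps

Left recursion appears on Y.
For Y: α = {s}, β = {p, s s, r p r, r Y}. Rewrite as Y → β Y1 and Y1 → α Y1 | ε.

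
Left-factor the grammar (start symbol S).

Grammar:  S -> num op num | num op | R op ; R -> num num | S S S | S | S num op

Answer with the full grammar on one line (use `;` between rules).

S -> R op | num op S'; R -> num num | S R'; S' -> num | eps; R' -> S S | eps | num op

S has alternatives sharing prefix 'num op': factor to S → num op S' with S' → num | ε.
R has alternatives sharing prefix 'S': factor to R → S R' with R' → S S | ε | num op.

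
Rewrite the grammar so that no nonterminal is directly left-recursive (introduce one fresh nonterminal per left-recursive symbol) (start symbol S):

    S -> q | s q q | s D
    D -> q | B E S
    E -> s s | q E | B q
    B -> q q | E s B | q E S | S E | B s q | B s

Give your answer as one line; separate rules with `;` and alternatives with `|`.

S -> q | s q q | s D; D -> q | B E S; E -> s s | q E | B q; B -> q q B' | E s B B' | q E S B' | S E B'; B' -> s q B' | s B' | ε

Left recursion appears on B.
For B: α = {s q, s}, β = {q q, E s B, q E S, S E}. Rewrite as B → β B' and B' → α B' | ε.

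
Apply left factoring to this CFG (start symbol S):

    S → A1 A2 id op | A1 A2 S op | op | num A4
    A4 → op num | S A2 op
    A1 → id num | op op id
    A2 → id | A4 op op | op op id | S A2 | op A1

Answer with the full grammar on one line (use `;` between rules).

S → op | num A4 | A1 A2 S'; A4 → op num | S A2 op; A1 → id num | op op id; A2 → id | A4 op op | S A2 | op A2'; S' → id op | S op; A2' → op id | A1

S has alternatives sharing prefix 'A1 A2': factor to S → A1 A2 S' with S' → id op | S op.
A2 has alternatives sharing prefix 'op': factor to A2 → op A2' with A2' → op id | A1.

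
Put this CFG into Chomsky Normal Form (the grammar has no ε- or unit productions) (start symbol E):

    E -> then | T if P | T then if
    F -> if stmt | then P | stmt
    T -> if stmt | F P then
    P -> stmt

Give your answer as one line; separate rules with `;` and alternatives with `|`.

E -> then | T Y1 | T Y2; F -> X1 X3 | X2 P | stmt; T -> X1 X3 | F Y3; P -> stmt; X1 -> if; X2 -> then; X3 -> stmt; Y1 -> X1 P; Y2 -> X2 X1; Y3 -> P X2

Introduce a nonterminal for each terminal appearing in a rule of length ≥ 2: X1 → if, X2 → then, X3 → stmt.
Binarize each right-hand side of length ≥ 3 by chaining fresh nonterminals (Y1, Y2, …): affected rules were E → T X1 P; E → T X2 X1; T → F P X2.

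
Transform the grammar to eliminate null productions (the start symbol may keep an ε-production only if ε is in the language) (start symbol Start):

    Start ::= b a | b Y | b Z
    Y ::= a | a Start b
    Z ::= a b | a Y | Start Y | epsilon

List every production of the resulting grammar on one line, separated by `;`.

Nullable nonterminals: {Z}.
ε ∉ L(G), so no ε-production is kept.
Add the nullable-subset variants: Start → b Z gives b Z | b.

Start ::= b a | b Y | b Z | b; Y ::= a | a Start b; Z ::= a b | a Y | Start Y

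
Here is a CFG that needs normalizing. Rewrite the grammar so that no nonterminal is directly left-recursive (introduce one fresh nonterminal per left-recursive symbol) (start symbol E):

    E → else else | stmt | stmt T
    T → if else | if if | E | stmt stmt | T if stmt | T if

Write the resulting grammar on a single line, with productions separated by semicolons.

T is directly left-recursive.
For T: α = {if stmt, if}, β = {if else, if if, E, stmt stmt}. Rewrite as T → β T' and T' → α T' | ε.

E → else else | stmt | stmt T; T → if else T' | if if T' | E T' | stmt stmt T'; T' → if stmt T' | if T' | ε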